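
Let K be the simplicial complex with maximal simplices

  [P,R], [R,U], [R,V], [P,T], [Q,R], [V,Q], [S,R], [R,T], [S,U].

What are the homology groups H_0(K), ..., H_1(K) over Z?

H_0 ≅ Z,  H_1 ≅ Z^3.

Take the total order P < Q < R < S < T < U < V on the vertex set. Then K (dimension 1) consists of the simplices:

  0-simplices (7): P, Q, R, S, T, U, V
  1-simplices (9): PR, PT, QR, QV, RS, RT, RU, RV, SU

giving chain groups C_0 ≅ Z^7, C_1 ≅ Z^9.

∂_1: C_1 → C_0 maps an edge to its endpoints' difference, ∂[p,q] = q − p. For instance
  ∂RS = S − R.
The 7×9 boundary matrix has rank 6 and Smith normal form diag(1,1,1,1,1,1).

Reading off H_k = ker ∂_k / im ∂_{k+1}:

  H_0: rank C_0 − rank ∂_1 = 7 − 6 = 1, and the invariant factors of ∂_1 are all 1, so H_0 ≅ Z.
  H_1: rank ker ∂_1 − rank ∂_2 = (9 − 6) − 0 = 3, and there is no ∂_2, so H_1 ≅ Z^3.

As a check, the Euler characteristic is 7 − 9 = -2, which agrees with 1 − 3 = -2.
(K is a triangulation of a wedge of 3 circles.)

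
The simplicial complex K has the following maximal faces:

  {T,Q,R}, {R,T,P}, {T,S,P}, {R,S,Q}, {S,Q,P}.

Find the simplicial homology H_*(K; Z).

Fix the vertex order P < Q < R < S < T and write every simplex with vertices in increasing order. Then dim K = 2 and the simplices of K are:

  0-simplices (5): P, Q, R, S, T
  1-simplices (10): PQ, PR, PS, PT, QR, QS, QT, RS, RT, ST
  2-simplices (5): PQS, PRT, PST, QRS, QRT

Hence C_0 ≅ Z^5, C_1 ≅ Z^10, C_2 ≅ Z^5.

∂_1: C_1 → C_0 maps an edge to its endpoints' difference, ∂[p,q] = q − p.
The 5×10 boundary matrix has rank 4 and Smith normal form diag(1,1,1,1).

∂_2: C_2 → C_1 acts by ∂[p,q,r] = [q,r] − [p,r] + [p,q]. For instance
  ∂QRT = RT − QT + QR,
  ∂QRS = RS − QS + QR.
This gives a 10×5 integer matrix of rank 5; reducing to Smith normal form yields diagonal entries (1,1,1,1,1).

Now H_k = ker ∂_k / im ∂_{k+1}, so:

  H_0: rank C_0 − rank ∂_1 = 5 − 4 = 1, and the invariant factors of ∂_1 are all 1, so H_0 = Z.
  H_1: rank ker ∂_1 − rank ∂_2 = (10 − 4) − 5 = 1, and the invariant factors of ∂_2 are all 1, so H_1 = Z.
  H_2: rank ker ∂_2 − rank ∂_3 = (5 − 5) − 0 = 0, and there is no ∂_3, so H_2 = 0.

As a check, the Euler characteristic is 5 − 10 + 5 = 0, which agrees with 1 − 1 + 0 = 0.

H_0 ≅ Z,  H_1 ≅ Z,  H_2 = 0.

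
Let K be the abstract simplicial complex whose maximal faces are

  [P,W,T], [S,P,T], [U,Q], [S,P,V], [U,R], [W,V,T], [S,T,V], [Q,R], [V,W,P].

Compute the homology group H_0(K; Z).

H_0 ≅ Z^2.

We work with the vertex ordering P < Q < R < S < T < U < V < W. The simplices of K, each written with vertices in increasing order, are:

  0-simplices (8): P, Q, R, S, T, U, V, W
  1-simplices (12): PS, PT, PV, PW, QR, QU, RU, ST, SV, TV, TW, VW
  2-simplices (6): PST, PSV, PTW, PVW, STV, TVW

Hence C_0 ≅ Z^8, C_1 ≅ Z^12, C_2 ≅ Z^6.

∂_1: C_1 → C_0 sends each edge [p,q] (with p < q) to q − p. For instance
  ∂SV = V − S.
This gives a 8×12 integer matrix of rank 6; reducing to Smith normal form yields diagonal entries (1,1,1,1,1,1).

∂_2: C_2 → C_1 sends each 2-simplex [p,q,r] to [q,r] − [p,r] + [p,q]. For instance
  ∂STV = TV − SV + ST,
  ∂PST = ST − PT + PS.
As a 12×6 matrix over Z this has rank 5, with invariant factors (1,1,1,1,1).

Now H_k = ker ∂_k / im ∂_{k+1}, so:

  H_0: rank C_0 − rank ∂_1 = 8 − 6 = 2, and the invariant factors of ∂_1 are all 1, so H_0 = Z^2.

(K is a triangulation of the disjoint union of the 2-sphere S^2 and the circle S^1.)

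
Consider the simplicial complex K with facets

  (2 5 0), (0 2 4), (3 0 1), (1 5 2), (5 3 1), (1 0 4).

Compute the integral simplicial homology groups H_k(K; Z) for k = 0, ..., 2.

We work with the vertex ordering 0 < 1 < 2 < 3 < 4 < 5. The simplices of K, each written with vertices in increasing order, are:

  0-simplices (6): [0], [1], [2], [3], [4], [5]
  1-simplices (12): [0,1], [0,2], [0,3], [0,4], [0,5], [1,2], [1,3], [1,4], [1,5], [2,4], [2,5], [3,5]
  2-simplices (6): [0,1,3], [0,1,4], [0,2,4], [0,2,5], [1,2,5], [1,3,5]

giving chain groups C_0 ≅ Z^6, C_1 ≅ Z^12, C_2 ≅ Z^6.

Boundary ∂_1: C_1 → C_0 maps an edge to its endpoints' difference, ∂[p,q] = q − p. For instance
  ∂[0,5] = [5] − [0].
The 6×12 boundary matrix has rank 5 and Smith normal form diag(1,1,1,1,1).

∂_2: C_2 → C_1 maps a triangle to the signed sum of its edges. For instance
  ∂[0,1,4] = [1,4] − [0,4] + [0,1],
  ∂[0,2,4] = [2,4] − [0,4] + [0,2].
The resulting 12×6 matrix has rank 6, and its Smith normal form has invariant factors (1,1,1,1,1,1).

Reading off H_k = ker ∂_k / im ∂_{k+1}:

  H_0: rank C_0 − rank ∂_1 = 6 − 5 = 1, and the invariant factors of ∂_1 are all 1, so H_0 ≅ Z.
  H_1: rank ker ∂_1 − rank ∂_2 = (12 − 5) − 6 = 1, and the invariant factors of ∂_2 are all 1, so H_1 ≅ Z.
  H_2: rank ker ∂_2 − rank ∂_3 = (6 − 6) − 0 = 0, and there is no ∂_3, so H_2 ≅ 0.

(K is a triangulation of the cylinder S^1 x I.)

H_0 ≅ Z,  H_1 ≅ Z,  H_2 = 0.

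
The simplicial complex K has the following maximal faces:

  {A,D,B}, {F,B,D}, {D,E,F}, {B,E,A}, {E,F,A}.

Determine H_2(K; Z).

Fix the vertex order A < B < D < E < F and write every simplex with vertices in increasing order. Then dim K = 2 and the simplices of K are:

  0-simplices (5): A, B, D, E, F
  1-simplices (10): AB, AD, AE, AF, BD, BE, BF, DE, DF, EF
  2-simplices (5): ABD, ABE, AEF, BDF, DEF

so the chain groups are C_0 ≅ Z^5, C_1 ≅ Z^10, C_2 ≅ Z^5.

The boundary map ∂_1: C_1 → C_0 maps an edge to its endpoints' difference, ∂[p,q] = q − p.
The resulting 5×10 matrix has rank 4, and its Smith normal form has invariant factors (1,1,1,1).

Boundary ∂_2: C_2 → C_1 sends each 2-simplex [p,q,r] to [q,r] − [p,r] + [p,q]. For instance
  ∂ABD = BD − AD + AB,
  ∂DEF = EF − DF + DE.
The resulting 10×5 matrix has rank 5, and its Smith normal form has invariant factors (1,1,1,1,1).

Reading off H_k = ker ∂_k / im ∂_{k+1}:

  H_2: rank ker ∂_2 − rank ∂_3 = (5 − 5) − 0 = 0, and there is no ∂_3, so H_2 ≅ 0.

H_2 ≅ 0.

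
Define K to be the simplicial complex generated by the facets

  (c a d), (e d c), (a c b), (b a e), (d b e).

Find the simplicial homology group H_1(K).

H_1 = Z.

K has 5 vertices, 10 edges, 5 triangles.
rank ∂_1 = 4, rank ∂_2 = 5 ⇒ b_1 = 10 − 4 − 5 = 1; all invariant factors of ∂_2 are 1 so no torsion. So H_1 ≅ Z.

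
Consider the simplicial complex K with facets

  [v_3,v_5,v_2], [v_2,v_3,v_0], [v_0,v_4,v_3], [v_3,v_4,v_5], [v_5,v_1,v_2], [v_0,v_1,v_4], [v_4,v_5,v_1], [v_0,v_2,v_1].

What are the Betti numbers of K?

K has 6 vertices, 12 edges, 8 triangles.
rank ∂_0 = 0, rank ∂_1 = 5 ⇒ b_0 = 6 − 0 − 5 = 1; all invariant factors of ∂_1 are 1 so no torsion. So H_0 ≅ Z.
rank ∂_1 = 5, rank ∂_2 = 7 ⇒ b_1 = 12 − 5 − 7 = 0; all invariant factors of ∂_2 are 1 so no torsion. So H_1 ≅ 0.
rank ∂_2 = 7, rank ∂_3 = 0 ⇒ b_2 = 8 − 7 − 0 = 1. So H_2 ≅ Z.

b_0 = 1, b_1 = 0, b_2 = 1.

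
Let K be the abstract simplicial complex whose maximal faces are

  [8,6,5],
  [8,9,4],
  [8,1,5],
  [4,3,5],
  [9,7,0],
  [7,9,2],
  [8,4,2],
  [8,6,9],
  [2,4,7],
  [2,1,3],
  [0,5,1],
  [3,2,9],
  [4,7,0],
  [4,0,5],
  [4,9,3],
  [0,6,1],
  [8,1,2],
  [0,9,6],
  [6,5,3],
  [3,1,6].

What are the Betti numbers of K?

Fix the vertex order 0 < 1 < 2 < 3 < 4 < 5 < 6 < 7 < 8 < 9 and write every simplex with vertices in increasing order. Then dim K = 2 and the simplices of K are:

  0-simplices (10): [0], [1], [2], [3], [4], [5], [6], [7], [8], [9]
  1-simplices (30): (30 of them)
  2-simplices (20): (20 of them)

so the chain groups are C_0 ≅ Z^10, C_1 ≅ Z^30, C_2 ≅ Z^20.

Boundary ∂_1: C_1 → C_0 is given by ∂[p,q] = [q] − [p]. For instance
  ∂[7,9] = [9] − [7].
The resulting 10×30 matrix has rank 9, and its Smith normal form has invariant factors (1,1,1,1,1,1,1,1,1).

Boundary ∂_2: C_2 → C_1 sends each 2-simplex [p,q,r] to [q,r] − [p,r] + [p,q]. For instance
  ∂[0,4,7] = [4,7] − [0,7] + [0,4],
  ∂[2,4,7] = [4,7] − [2,7] + [2,4].
The resulting 30×20 matrix has rank 20, and its Smith normal form has invariant factors (1,1,1,1,1,1,1,1,1,1,1,1,1,1,1,1,1,1,1,2).

Computing H_k = (kernel of ∂_k) / (image of ∂_{k+1}):

  H_0: rank C_0 − rank ∂_1 = 10 − 9 = 1, and the invariant factors of ∂_1 are all 1, so H_0 = Z.
  H_1: rank ker ∂_1 − rank ∂_2 = (30 − 9) − 20 = 1, and ∂_2 has invariant factor 2 > 1, so H_1 = Z × Z/2.
  H_2: rank ker ∂_2 − rank ∂_3 = (20 − 20) − 0 = 0, and there is no ∂_3, so H_2 = 0.

As a check, the Euler characteristic is 10 − 30 + 20 = 0, which agrees with 1 − 1 + 0 = 0.

Hence the Betti numbers are b_0 = 1, b_1 = 1, b_2 = 0.

b_0 = 1, b_1 = 1, b_2 = 0.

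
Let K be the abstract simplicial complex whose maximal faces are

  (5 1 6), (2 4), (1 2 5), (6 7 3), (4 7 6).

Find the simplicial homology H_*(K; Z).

H_0 = Z,  H_1 = Z,  H_2 = 0.

Order the vertices as 1 < 2 < 3 < 4 < 5 < 6 < 7. Listing each simplex with vertices in this order, K has dimension 2 with simplices:

  0-simplices (7): [1], [2], [3], [4], [5], [6], [7]
  1-simplices (11): [1,2], [1,5], [1,6], [2,4], [2,5], [3,6], [3,7], [4,6], [4,7], [5,6], [6,7]
  2-simplices (4): [1,2,5], [1,5,6], [3,6,7], [4,6,7]

so the chain groups are C_0 ≅ Z^7, C_1 ≅ Z^11, C_2 ≅ Z^4.

∂_1: C_1 → C_0 sends each edge [p,q] (with p < q) to q − p. For instance
  ∂[3,7] = [7] − [3].
The resulting 7×11 matrix has rank 6, and its Smith normal form has invariant factors (1,1,1,1,1,1).

∂_2: C_2 → C_1 maps a triangle to the signed sum of its edges. For instance
  ∂[1,5,6] = [5,6] − [1,6] + [1,5],
  ∂[3,6,7] = [6,7] − [3,7] + [3,6].
As a 11×4 matrix over Z this has rank 4, with invariant factors (1,1,1,1).

Reading off H_k = ker ∂_k / im ∂_{k+1}:

  H_0: rank C_0 − rank ∂_1 = 7 − 6 = 1, and the invariant factors of ∂_1 are all 1, so H_0 ≅ Z.
  H_1: rank ker ∂_1 − rank ∂_2 = (11 − 6) − 4 = 1, and the invariant factors of ∂_2 are all 1, so H_1 ≅ Z.
  H_2: rank ker ∂_2 − rank ∂_3 = (4 − 4) − 0 = 0, and there is no ∂_3, so H_2 ≅ 0.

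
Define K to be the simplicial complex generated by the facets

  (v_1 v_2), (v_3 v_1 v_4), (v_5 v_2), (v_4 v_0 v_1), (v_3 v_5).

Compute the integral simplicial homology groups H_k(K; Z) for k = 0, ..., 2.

Fix the vertex order v_0 < v_1 < v_2 < v_3 < v_4 < v_5 and write every simplex with vertices in increasing order. Then dim K = 2 and the simplices of K are:

  0-simplices (6): [v_0], [v_1], [v_2], [v_3], [v_4], [v_5]
  1-simplices (8): [v_0,v_1], [v_0,v_4], [v_1,v_2], [v_1,v_3], [v_1,v_4], [v_2,v_5], [v_3,v_4], [v_3,v_5]
  2-simplices (2): [v_0,v_1,v_4], [v_1,v_3,v_4]

giving chain groups C_0 ≅ Z^6, C_1 ≅ Z^8, C_2 ≅ Z^2.

The boundary map ∂_1: C_1 → C_0 sends each edge [p,q] (with p < q) to q − p.
As a 6×8 matrix over Z this has rank 5, with invariant factors (1,1,1,1,1).

Boundary ∂_2: C_2 → C_1 acts by ∂[p,q,r] = [q,r] − [p,r] + [p,q]. For instance
  ∂[v_1,v_3,v_4] = [v_3,v_4] − [v_1,v_4] + [v_1,v_3],
  ∂[v_0,v_1,v_4] = [v_1,v_4] − [v_0,v_4] + [v_0,v_1].
As a 8×2 matrix over Z this has rank 2, with invariant factors (1,1).

Reading off H_k = ker ∂_k / im ∂_{k+1}:

  H_0: rank C_0 − rank ∂_1 = 6 − 5 = 1, and the invariant factors of ∂_1 are all 1, so H_0 ≅ Z.
  H_1: rank ker ∂_1 − rank ∂_2 = (8 − 5) − 2 = 1, and the invariant factors of ∂_2 are all 1, so H_1 ≅ Z.
  H_2: rank ker ∂_2 − rank ∂_3 = (2 − 2) − 0 = 0, and there is no ∂_3, so H_2 ≅ 0.

H_0 ≅ Z,  H_1 ≅ Z,  H_2 = 0.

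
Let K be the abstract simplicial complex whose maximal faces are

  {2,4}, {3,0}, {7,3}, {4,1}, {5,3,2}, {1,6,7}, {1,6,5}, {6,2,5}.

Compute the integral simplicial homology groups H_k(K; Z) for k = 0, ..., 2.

Take the total order 0 < 1 < 2 < 3 < 4 < 5 < 6 < 7 on the vertex set. Then K (dimension 2) consists of the simplices:

  0-simplices (8): [0], [1], [2], [3], [4], [5], [6], [7]
  1-simplices (13): [0,3], [1,4], [1,5], [1,6], [1,7], [2,3], [2,4], [2,5], [2,6], [3,5], [3,7], [5,6], [6,7]
  2-simplices (4): [1,5,6], [1,6,7], [2,3,5], [2,5,6]

Hence C_0 ≅ Z^8, C_1 ≅ Z^13, C_2 ≅ Z^4.

∂_1: C_1 → C_0 maps an edge to its endpoints' difference, ∂[p,q] = q − p. For instance
  ∂[2,3] = [3] − [2].
As a 8×13 matrix over Z this has rank 7, with invariant factors (1,1,1,1,1,1,1).

Boundary ∂_2: C_2 → C_1 maps a triangle to the signed sum of its edges. For instance
  ∂[2,5,6] = [5,6] − [2,6] + [2,5],
  ∂[1,5,6] = [5,6] − [1,6] + [1,5].
The 13×4 boundary matrix has rank 4 and Smith normal form diag(1,1,1,1).

Computing H_k = (kernel of ∂_k) / (image of ∂_{k+1}):

  H_0: rank C_0 − rank ∂_1 = 8 − 7 = 1, and the invariant factors of ∂_1 are all 1, so H_0 = Z.
  H_1: rank ker ∂_1 − rank ∂_2 = (13 − 7) − 4 = 2, and the invariant factors of ∂_2 are all 1, so H_1 = Z^2.
  H_2: rank ker ∂_2 − rank ∂_3 = (4 − 4) − 0 = 0, and there is no ∂_3, so H_2 = 0.

As a check, the Euler characteristic is 8 − 13 + 4 = -1, which agrees with 1 − 2 + 0 = -1.

H_0 ≅ Z,  H_1 ≅ Z^2,  H_2 = 0.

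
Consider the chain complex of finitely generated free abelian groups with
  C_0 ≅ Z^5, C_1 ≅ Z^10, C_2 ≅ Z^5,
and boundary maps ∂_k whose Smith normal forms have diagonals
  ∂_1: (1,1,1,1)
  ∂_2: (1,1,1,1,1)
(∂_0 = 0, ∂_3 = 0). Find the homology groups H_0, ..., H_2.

H_0 ≅ Z,  H_1 ≅ Z,  H_2 = 0.

H_0: b_0 = 5 − 0 − 4 = 1; torsion from ∂_1 factors > 1: none. So H_0 ≅ Z.
H_1: b_1 = 10 − 4 − 5 = 1; torsion from ∂_2 factors > 1: none. So H_1 ≅ Z.
H_2: b_2 = 5 − 5 − 0 = 0; torsion from ∂_3 factors > 1: none. So H_2 ≅ 0.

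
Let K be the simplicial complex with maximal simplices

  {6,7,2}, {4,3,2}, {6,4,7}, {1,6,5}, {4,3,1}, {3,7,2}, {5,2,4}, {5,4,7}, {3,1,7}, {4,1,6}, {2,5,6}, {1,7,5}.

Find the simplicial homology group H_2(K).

K has 7 vertices, 18 edges, 12 triangles.
rank ∂_2 = 12, rank ∂_3 = 0 ⇒ b_2 = 12 − 12 − 0 = 0. So H_2 ≅ 0.

H_2 = 0.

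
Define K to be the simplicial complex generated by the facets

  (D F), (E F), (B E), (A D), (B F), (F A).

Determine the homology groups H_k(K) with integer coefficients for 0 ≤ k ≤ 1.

H_0 = Z,  H_1 = Z^2.

Take the total order A < B < D < E < F on the vertex set. Then K (dimension 1) consists of the simplices:

  0-simplices (5): A, B, D, E, F
  1-simplices (6): AD, AF, BE, BF, DF, EF

Hence C_0 ≅ Z^5, C_1 ≅ Z^6.

∂_1: C_1 → C_0 sends each edge [p,q] (with p < q) to q − p. For instance
  ∂AF = F − A.
The resulting 5×6 matrix has rank 4, and its Smith normal form has invariant factors (1,1,1,1).

Now H_k = ker ∂_k / im ∂_{k+1}, so:

  H_0: rank C_0 − rank ∂_1 = 5 − 4 = 1, and the invariant factors of ∂_1 are all 1, so H_0 ≅ Z.
  H_1: rank ker ∂_1 − rank ∂_2 = (6 − 4) − 0 = 2, and there is no ∂_2, so H_1 ≅ Z^2.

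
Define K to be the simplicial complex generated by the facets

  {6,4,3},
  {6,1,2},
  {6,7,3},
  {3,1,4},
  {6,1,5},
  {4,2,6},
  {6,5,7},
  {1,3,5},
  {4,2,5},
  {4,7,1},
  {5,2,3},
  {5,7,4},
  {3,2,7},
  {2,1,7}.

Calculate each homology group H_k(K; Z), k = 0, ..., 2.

Take the total order 1 < 2 < 3 < 4 < 5 < 6 < 7 on the vertex set. Then K (dimension 2) consists of the simplices:

  0-simplices (7): [1], [2], [3], [4], [5], [6], [7]
  1-simplices (21): [1,2], [1,3], [1,4], [1,5], [1,6], [1,7], [2,3], [2,4], [2,5], [2,6], [2,7], [3,4], [3,5], [3,6], [3,7], [4,5], [4,6], [4,7], [5,6], [5,7], [6,7]
  2-simplices (14): [1,2,6], [1,2,7], [1,3,4], [1,3,5], [1,4,7], [1,5,6], [2,3,5], [2,3,7], [2,4,5], [2,4,6], [3,4,6], [3,6,7], [4,5,7], [5,6,7]

giving chain groups C_0 ≅ Z^7, C_1 ≅ Z^21, C_2 ≅ Z^14.

Boundary ∂_1: C_1 → C_0 maps an edge to its endpoints' difference, ∂[p,q] = q − p. For instance
  ∂[1,6] = [6] − [1].
The resulting 7×21 matrix has rank 6, and its Smith normal form has invariant factors (1,1,1,1,1,1).

Boundary ∂_2: C_2 → C_1 sends each 2-simplex [p,q,r] to [q,r] − [p,r] + [p,q]. For instance
  ∂[2,4,5] = [4,5] − [2,5] + [2,4],
  ∂[1,3,4] = [3,4] − [1,4] + [1,3].
The resulting 21×14 matrix has rank 13, and its Smith normal form has invariant factors (1,1,1,1,1,1,1,1,1,1,1,1,1).

Reading off H_k = ker ∂_k / im ∂_{k+1}:

  H_0: rank C_0 − rank ∂_1 = 7 − 6 = 1, and the invariant factors of ∂_1 are all 1, so H_0 = Z.
  H_1: rank ker ∂_1 − rank ∂_2 = (21 − 6) − 13 = 2, and the invariant factors of ∂_2 are all 1, so H_1 = Z^2.
  H_2: rank ker ∂_2 − rank ∂_3 = (14 − 13) − 0 = 1, and there is no ∂_3, so H_2 = Z.

H_0 = Z,  H_1 = Z^2,  H_2 = Z.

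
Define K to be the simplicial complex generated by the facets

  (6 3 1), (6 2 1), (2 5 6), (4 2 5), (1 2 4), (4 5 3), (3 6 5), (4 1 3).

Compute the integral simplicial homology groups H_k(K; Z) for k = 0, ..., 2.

Fix the vertex order 1 < 2 < 3 < 4 < 5 < 6 and write every simplex with vertices in increasing order. Then dim K = 2 and the simplices of K are:

  0-simplices (6): [1], [2], [3], [4], [5], [6]
  1-simplices (12): [1,2], [1,3], [1,4], [1,6], [2,4], [2,5], [2,6], [3,4], [3,5], [3,6], [4,5], [5,6]
  2-simplices (8): [1,2,4], [1,2,6], [1,3,4], [1,3,6], [2,4,5], [2,5,6], [3,4,5], [3,5,6]

so the chain groups are C_0 ≅ Z^6, C_1 ≅ Z^12, C_2 ≅ Z^8.

The boundary map ∂_1: C_1 → C_0 sends each edge [p,q] (with p < q) to q − p. For instance
  ∂[1,4] = [4] − [1].
As a 6×12 matrix over Z this has rank 5, with invariant factors (1,1,1,1,1).

The boundary map ∂_2: C_2 → C_1 acts by ∂[p,q,r] = [q,r] − [p,r] + [p,q]. For instance
  ∂[1,3,4] = [3,4] − [1,4] + [1,3],
  ∂[1,2,4] = [2,4] − [1,4] + [1,2].
The resulting 12×8 matrix has rank 7, and its Smith normal form has invariant factors (1,1,1,1,1,1,1).

From H_k ≅ ker(∂_k) / im(∂_{k+1}) we obtain:

  H_0: rank C_0 − rank ∂_1 = 6 − 5 = 1, and the invariant factors of ∂_1 are all 1, so H_0 ≅ Z.
  H_1: rank ker ∂_1 − rank ∂_2 = (12 − 5) − 7 = 0, and the invariant factors of ∂_2 are all 1, so H_1 ≅ 0.
  H_2: rank ker ∂_2 − rank ∂_3 = (8 − 7) − 0 = 1, and there is no ∂_3, so H_2 ≅ Z.

H_0 ≅ Z,  H_1 = 0,  H_2 ≅ Z.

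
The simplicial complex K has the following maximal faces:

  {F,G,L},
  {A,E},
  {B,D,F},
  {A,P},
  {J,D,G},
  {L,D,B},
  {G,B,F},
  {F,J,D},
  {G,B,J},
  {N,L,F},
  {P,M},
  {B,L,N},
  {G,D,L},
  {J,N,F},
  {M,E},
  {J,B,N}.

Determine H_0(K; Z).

Take the total order A < B < D < E < F < G < J < L < M < N < P on the vertex set. Then K (dimension 2) consists of the simplices:

  0-simplices (11): A, B, D, E, F, G, J, L, M, N, P
  1-simplices (22): AE, AP, BD, BF, BG, BJ, BL, BN, DF, DG, DJ, DL, EM, FG, FJ, FL, FN, GJ, GL, JN, LN, MP
  2-simplices (12): BDF, BDL, BFG, BGJ, BJN, BLN, DFJ, DGJ, DGL, FGL, FJN, FLN

so the chain groups are C_0 ≅ Z^11, C_1 ≅ Z^22, C_2 ≅ Z^12.

Boundary ∂_1: C_1 → C_0 sends each edge [p,q] (with p < q) to q − p. For instance
  ∂AE = E − A.
The 11×22 boundary matrix has rank 9 and Smith normal form diag(1,1,1,1,1,1,1,1,1).

∂_2: C_2 → C_1 acts by ∂[p,q,r] = [q,r] − [p,r] + [p,q]. For instance
  ∂BDL = DL − BL + BD,
  ∂BGJ = GJ − BJ + BG.
This gives a 22×12 integer matrix of rank 12; reducing to Smith normal form yields diagonal entries (1,1,1,1,1,1,1,1,1,1,1,2).

Reading off H_k = ker ∂_k / im ∂_{k+1}:

  H_0: rank C_0 − rank ∂_1 = 11 − 9 = 2, and the invariant factors of ∂_1 are all 1, so H_0 ≅ Z^2.

(K is a triangulation of the disjoint union of the real projective plane RP^2 and the circle S^1.)

H_0 ≅ Z^2.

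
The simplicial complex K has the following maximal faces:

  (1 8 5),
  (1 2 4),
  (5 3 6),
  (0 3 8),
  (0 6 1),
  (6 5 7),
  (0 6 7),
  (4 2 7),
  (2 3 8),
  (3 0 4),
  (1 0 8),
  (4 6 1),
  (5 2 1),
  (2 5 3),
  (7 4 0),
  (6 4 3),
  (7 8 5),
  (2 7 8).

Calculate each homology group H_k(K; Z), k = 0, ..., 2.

Fix the vertex order 0 < 1 < 2 < 3 < 4 < 5 < 6 < 7 < 8 and write every simplex with vertices in increasing order. Then dim K = 2 and the simplices of K are:

  0-simplices (9): [0], [1], [2], [3], [4], [5], [6], [7], [8]
  1-simplices (27): (27 of them)
  2-simplices (18): [0,1,6], [0,1,8], [0,3,4], [0,3,8], [0,4,7], [0,6,7], [1,2,4], [1,2,5], [1,4,6], [1,5,8], [2,3,5], [2,3,8], [2,4,7], [2,7,8], [3,4,6], [3,5,6], [5,6,7], [5,7,8]

Hence C_0 ≅ Z^9, C_1 ≅ Z^27, C_2 ≅ Z^18.

The boundary map ∂_1: C_1 → C_0 sends each edge [p,q] (with p < q) to q − p. For instance
  ∂[4,7] = [7] − [4].
The 9×27 boundary matrix has rank 8 and Smith normal form diag(1,1,1,1,1,1,1,1).

The boundary map ∂_2: C_2 → C_1 maps a triangle to the signed sum of its edges. For instance
  ∂[0,6,7] = [6,7] − [0,7] + [0,6],
  ∂[0,3,8] = [3,8] − [0,8] + [0,3].
The resulting 27×18 matrix has rank 18, and its Smith normal form has invariant factors (1,1,1,1,1,1,1,1,1,1,1,1,1,1,1,1,1,2).

Now H_k = ker ∂_k / im ∂_{k+1}, so:

  H_0: rank C_0 − rank ∂_1 = 9 − 8 = 1, and the invariant factors of ∂_1 are all 1, so H_0 = Z.
  H_1: rank ker ∂_1 − rank ∂_2 = (27 − 8) − 18 = 1, and ∂_2 has invariant factor 2 > 1, so H_1 = Z × Z/2.
  H_2: rank ker ∂_2 − rank ∂_3 = (18 − 18) − 0 = 0, and there is no ∂_3, so H_2 = 0.

H_0 = Z,  H_1 = Z × Z/2,  H_2 = 0.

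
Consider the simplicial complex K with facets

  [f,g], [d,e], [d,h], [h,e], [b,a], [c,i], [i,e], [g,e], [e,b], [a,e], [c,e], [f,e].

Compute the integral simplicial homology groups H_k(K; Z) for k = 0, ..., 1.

Fix the vertex order a < b < c < d < e < f < g < h < i and write every simplex with vertices in increasing order. Then dim K = 1 and the simplices of K are:

  0-simplices (9): a, b, c, d, e, f, g, h, i
  1-simplices (12): ab, ae, be, ce, ci, de, dh, ef, eg, eh, ei, fg

so the chain groups are C_0 ≅ Z^9, C_1 ≅ Z^12.

Boundary ∂_1: C_1 → C_0 maps an edge to its endpoints' difference, ∂[p,q] = q − p.
As a 9×12 matrix over Z this has rank 8, with invariant factors (1,1,1,1,1,1,1,1).

From H_k ≅ ker(∂_k) / im(∂_{k+1}) we obtain:

  H_0: rank C_0 − rank ∂_1 = 9 − 8 = 1, and the invariant factors of ∂_1 are all 1, so H_0 ≅ Z.
  H_1: rank ker ∂_1 − rank ∂_2 = (12 − 8) − 0 = 4, and there is no ∂_2, so H_1 ≅ Z^4.

As a check, the Euler characteristic is 9 − 12 = -3, which agrees with 1 − 4 = -3.

H_0 = Z,  H_1 = Z^4.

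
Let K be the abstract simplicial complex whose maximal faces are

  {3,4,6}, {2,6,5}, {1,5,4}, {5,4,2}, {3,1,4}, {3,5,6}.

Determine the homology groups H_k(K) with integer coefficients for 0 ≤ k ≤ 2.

Fix the vertex order 1 < 2 < 3 < 4 < 5 < 6 and write every simplex with vertices in increasing order. Then dim K = 2 and the simplices of K are:

  0-simplices (6): [1], [2], [3], [4], [5], [6]
  1-simplices (12): [1,3], [1,4], [1,5], [2,4], [2,5], [2,6], [3,4], [3,5], [3,6], [4,5], [4,6], [5,6]
  2-simplices (6): [1,3,4], [1,4,5], [2,4,5], [2,5,6], [3,4,6], [3,5,6]

so the chain groups are C_0 ≅ Z^6, C_1 ≅ Z^12, C_2 ≅ Z^6.

The boundary map ∂_1: C_1 → C_0 is given by ∂[p,q] = [q] − [p].
The 6×12 boundary matrix has rank 5 and Smith normal form diag(1,1,1,1,1).

The boundary map ∂_2: C_2 → C_1 maps a triangle to the signed sum of its edges. For instance
  ∂[2,5,6] = [5,6] − [2,6] + [2,5],
  ∂[3,4,6] = [4,6] − [3,6] + [3,4].
The 12×6 boundary matrix has rank 6 and Smith normal form diag(1,1,1,1,1,1).

Now H_k = ker ∂_k / im ∂_{k+1}, so:

  H_0: rank C_0 − rank ∂_1 = 6 − 5 = 1, and the invariant factors of ∂_1 are all 1, so H_0 ≅ Z.
  H_1: rank ker ∂_1 − rank ∂_2 = (12 − 5) − 6 = 1, and the invariant factors of ∂_2 are all 1, so H_1 ≅ Z.
  H_2: rank ker ∂_2 − rank ∂_3 = (6 − 6) − 0 = 0, and there is no ∂_3, so H_2 ≅ 0.

As a check, the Euler characteristic is 6 − 12 + 6 = 0, which agrees with 1 − 1 + 0 = 0.
(K is a triangulation of the cylinder S^1 x I.)

H_0 = Z,  H_1 = Z,  H_2 = 0.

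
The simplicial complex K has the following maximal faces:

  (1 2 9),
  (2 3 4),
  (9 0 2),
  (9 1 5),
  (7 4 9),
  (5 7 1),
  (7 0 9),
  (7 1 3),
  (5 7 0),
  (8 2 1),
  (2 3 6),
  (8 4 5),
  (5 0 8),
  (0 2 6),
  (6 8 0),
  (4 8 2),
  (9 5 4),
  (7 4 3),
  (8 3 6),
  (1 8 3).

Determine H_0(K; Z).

H_0 ≅ Z.

Fix the vertex order 0 < 1 < 2 < 3 < 4 < 5 < 6 < 7 < 8 < 9 and write every simplex with vertices in increasing order. Then dim K = 2 and the simplices of K are:

  0-simplices (10): [0], [1], [2], [3], [4], [5], [6], [7], [8], [9]
  1-simplices (30): (30 of them)
  2-simplices (20): (20 of them)

Hence C_0 ≅ Z^10, C_1 ≅ Z^30, C_2 ≅ Z^20.

The boundary map ∂_1: C_1 → C_0 sends each edge [p,q] (with p < q) to q − p. For instance
  ∂[4,9] = [9] − [4].
The resulting 10×30 matrix has rank 9, and its Smith normal form has invariant factors (1,1,1,1,1,1,1,1,1).

∂_2: C_2 → C_1 acts by ∂[p,q,r] = [q,r] − [p,r] + [p,q]. For instance
  ∂[2,3,4] = [3,4] − [2,4] + [2,3],
  ∂[1,3,7] = [3,7] − [1,7] + [1,3].
This gives a 30×20 integer matrix of rank 20; reducing to Smith normal form yields diagonal entries (1,1,1,1,1,1,1,1,1,1,1,1,1,1,1,1,1,1,1,2).

Reading off H_k = ker ∂_k / im ∂_{k+1}:

  H_0: rank C_0 − rank ∂_1 = 10 − 9 = 1, and the invariant factors of ∂_1 are all 1, so H_0 ≅ Z.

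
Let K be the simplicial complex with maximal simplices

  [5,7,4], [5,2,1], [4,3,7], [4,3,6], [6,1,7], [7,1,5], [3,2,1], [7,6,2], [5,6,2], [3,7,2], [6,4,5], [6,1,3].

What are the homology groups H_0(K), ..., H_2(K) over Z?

K has 7 vertices, 18 edges, 12 triangles.
rank ∂_0 = 0, rank ∂_1 = 6 ⇒ b_0 = 7 − 0 − 6 = 1; all invariant factors of ∂_1 are 1 so no torsion. So H_0 ≅ Z.
rank ∂_1 = 6, rank ∂_2 = 12 ⇒ b_1 = 18 − 6 − 12 = 0; ∂_2 has invariant factor(s) [2] giving torsion. So H_1 ≅ Z/2.
rank ∂_2 = 12, rank ∂_3 = 0 ⇒ b_2 = 12 − 12 − 0 = 0. So H_2 ≅ 0.

H_0 = Z,  H_1 = Z/2,  H_2 = 0.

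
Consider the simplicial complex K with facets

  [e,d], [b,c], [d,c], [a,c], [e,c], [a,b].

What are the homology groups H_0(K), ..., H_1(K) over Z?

K has 5 vertices, 6 edges.
rank ∂_0 = 0, rank ∂_1 = 4 ⇒ b_0 = 5 − 0 − 4 = 1; all invariant factors of ∂_1 are 1 so no torsion. So H_0 = Z.
rank ∂_1 = 4, rank ∂_2 = 0 ⇒ b_1 = 6 − 4 − 0 = 2. So H_1 = Z^2.

H_0 = Z,  H_1 = Z^2.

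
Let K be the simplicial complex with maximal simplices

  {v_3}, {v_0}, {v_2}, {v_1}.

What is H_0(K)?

H_0 = Z^4.

We work with the vertex ordering v_0 < v_1 < v_2 < v_3. The simplices of K, each written with vertices in increasing order, are:

  0-simplices (4): [v_0], [v_1], [v_2], [v_3]

Hence C_0 ≅ Z^4.

From H_k ≅ ker(∂_k) / im(∂_{k+1}) we obtain:

  H_0: rank C_0 − rank ∂_1 = 4 − 0 = 4, and there is no ∂_1, so H_0 ≅ Z^4.

(K is a triangulation of a set of 4 points.)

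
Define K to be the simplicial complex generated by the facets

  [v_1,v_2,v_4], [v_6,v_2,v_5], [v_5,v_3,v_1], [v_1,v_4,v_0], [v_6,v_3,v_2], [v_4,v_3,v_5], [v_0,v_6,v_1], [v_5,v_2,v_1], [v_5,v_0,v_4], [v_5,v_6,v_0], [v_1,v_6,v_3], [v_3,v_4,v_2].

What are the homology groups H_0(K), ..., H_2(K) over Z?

H_0 = Z,  H_1 = Z/2Z,  H_2 = 0.

We work with the vertex ordering v_0 < v_1 < v_2 < v_3 < v_4 < v_5 < v_6. The simplices of K, each written with vertices in increasing order, are:

  0-simplices (7): [v_0], [v_1], [v_2], [v_3], [v_4], [v_5], [v_6]
  1-simplices (18): (18 of them)
  2-simplices (12): (12 of them)

giving chain groups C_0 ≅ Z^7, C_1 ≅ Z^18, C_2 ≅ Z^12.

The boundary map ∂_1: C_1 → C_0 is given by ∂[p,q] = [q] − [p].
This gives a 7×18 integer matrix of rank 6; reducing to Smith normal form yields diagonal entries (1,1,1,1,1,1).

The boundary map ∂_2: C_2 → C_1 maps a triangle to the signed sum of its edges. For instance
  ∂[v_0,v_5,v_6] = [v_5,v_6] − [v_0,v_6] + [v_0,v_5],
  ∂[v_2,v_3,v_4] = [v_3,v_4] − [v_2,v_4] + [v_2,v_3].
The 18×12 boundary matrix has rank 12 and Smith normal form diag(1,1,1,1,1,1,1,1,1,1,1,2).

Now H_k = ker ∂_k / im ∂_{k+1}, so:

  H_0: rank C_0 − rank ∂_1 = 7 − 6 = 1, and the invariant factors of ∂_1 are all 1, so H_0 = Z.
  H_1: rank ker ∂_1 − rank ∂_2 = (18 − 6) − 12 = 0, and ∂_2 has invariant factor 2 > 1, so H_1 = Z/2Z.
  H_2: rank ker ∂_2 − rank ∂_3 = (12 − 12) − 0 = 0, and there is no ∂_3, so H_2 = 0.

As a check, the Euler characteristic is 7 − 18 + 12 = 1, which agrees with 1 − 0 + 0 = 1.
(K is a triangulation of the real projective plane RP^2.)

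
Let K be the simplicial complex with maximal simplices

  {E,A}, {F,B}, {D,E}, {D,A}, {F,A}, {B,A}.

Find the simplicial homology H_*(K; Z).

H_0 ≅ Z,  H_1 ≅ Z^2.

K has 5 vertices, 6 edges.
rank ∂_0 = 0, rank ∂_1 = 4 ⇒ b_0 = 5 − 0 − 4 = 1; all invariant factors of ∂_1 are 1 so no torsion. So H_0 ≅ Z.
rank ∂_1 = 4, rank ∂_2 = 0 ⇒ b_1 = 6 − 4 − 0 = 2. So H_1 ≅ Z^2.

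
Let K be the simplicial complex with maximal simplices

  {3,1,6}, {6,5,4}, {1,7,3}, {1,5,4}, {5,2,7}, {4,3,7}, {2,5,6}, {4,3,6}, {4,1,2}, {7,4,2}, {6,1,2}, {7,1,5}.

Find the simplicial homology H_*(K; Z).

Take the total order 1 < 2 < 3 < 4 < 5 < 6 < 7 on the vertex set. Then K (dimension 2) consists of the simplices:

  0-simplices (7): [1], [2], [3], [4], [5], [6], [7]
  1-simplices (18): [1,2], [1,3], [1,4], [1,5], [1,6], [1,7], [2,4], [2,5], [2,6], [2,7], [3,4], [3,6], [3,7], [4,5], [4,6], [4,7], [5,6], [5,7]
  2-simplices (12): [1,2,4], [1,2,6], [1,3,6], [1,3,7], [1,4,5], [1,5,7], [2,4,7], [2,5,6], [2,5,7], [3,4,6], [3,4,7], [4,5,6]

giving chain groups C_0 ≅ Z^7, C_1 ≅ Z^18, C_2 ≅ Z^12.

The boundary map ∂_1: C_1 → C_0 is given by ∂[p,q] = [q] − [p]. For instance
  ∂[1,3] = [3] − [1].
This gives a 7×18 integer matrix of rank 6; reducing to Smith normal form yields diagonal entries (1,1,1,1,1,1).

Boundary ∂_2: C_2 → C_1 sends each 2-simplex [p,q,r] to [q,r] − [p,r] + [p,q]. For instance
  ∂[1,3,7] = [3,7] − [1,7] + [1,3],
  ∂[1,4,5] = [4,5] − [1,5] + [1,4].
The resulting 18×12 matrix has rank 12, and its Smith normal form has invariant factors (1,1,1,1,1,1,1,1,1,1,1,2).

Now H_k = ker ∂_k / im ∂_{k+1}, so:

  H_0: rank C_0 − rank ∂_1 = 7 − 6 = 1, and the invariant factors of ∂_1 are all 1, so H_0 ≅ Z.
  H_1: rank ker ∂_1 − rank ∂_2 = (18 − 6) − 12 = 0, and ∂_2 has invariant factor 2 > 1, so H_1 ≅ Z/2.
  H_2: rank ker ∂_2 − rank ∂_3 = (12 − 12) − 0 = 0, and there is no ∂_3, so H_2 ≅ 0.

As a check, the Euler characteristic is 7 − 18 + 12 = 1, which agrees with 1 − 0 + 0 = 1.

H_0 ≅ Z,  H_1 ≅ Z/2,  H_2 = 0.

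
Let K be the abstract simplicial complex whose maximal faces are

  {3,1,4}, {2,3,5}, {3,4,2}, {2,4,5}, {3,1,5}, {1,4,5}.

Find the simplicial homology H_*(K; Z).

H_0 ≅ Z,  H_1 = 0,  H_2 ≅ Z.

Order the vertices as 1 < 2 < 3 < 4 < 5. Listing each simplex with vertices in this order, K has dimension 2 with simplices:

  0-simplices (5): [1], [2], [3], [4], [5]
  1-simplices (9): [1,3], [1,4], [1,5], [2,3], [2,4], [2,5], [3,4], [3,5], [4,5]
  2-simplices (6): [1,3,4], [1,3,5], [1,4,5], [2,3,4], [2,3,5], [2,4,5]

giving chain groups C_0 ≅ Z^5, C_1 ≅ Z^9, C_2 ≅ Z^6.

Boundary ∂_1: C_1 → C_0 maps an edge to its endpoints' difference, ∂[p,q] = q − p. For instance
  ∂[2,4] = [4] − [2].
As a 5×9 matrix over Z this has rank 4, with invariant factors (1,1,1,1).

Boundary ∂_2: C_2 → C_1 acts by ∂[p,q,r] = [q,r] − [p,r] + [p,q]. For instance
  ∂[1,3,5] = [3,5] − [1,5] + [1,3],
  ∂[2,4,5] = [4,5] − [2,5] + [2,4].
The resulting 9×6 matrix has rank 5, and its Smith normal form has invariant factors (1,1,1,1,1).

Reading off H_k = ker ∂_k / im ∂_{k+1}:

  H_0: rank C_0 − rank ∂_1 = 5 − 4 = 1, and the invariant factors of ∂_1 are all 1, so H_0 = Z.
  H_1: rank ker ∂_1 − rank ∂_2 = (9 − 4) − 5 = 0, and the invariant factors of ∂_2 are all 1, so H_1 = 0.
  H_2: rank ker ∂_2 − rank ∂_3 = (6 − 5) − 0 = 1, and there is no ∂_3, so H_2 = Z.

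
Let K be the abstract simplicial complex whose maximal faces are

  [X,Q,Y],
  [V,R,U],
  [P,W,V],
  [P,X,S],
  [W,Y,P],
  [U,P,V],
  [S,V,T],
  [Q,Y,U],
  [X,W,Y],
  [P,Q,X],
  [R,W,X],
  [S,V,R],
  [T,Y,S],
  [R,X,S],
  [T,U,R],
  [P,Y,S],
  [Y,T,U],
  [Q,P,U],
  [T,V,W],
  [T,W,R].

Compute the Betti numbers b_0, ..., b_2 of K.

Fix the vertex order P < Q < R < S < T < U < V < W < X < Y and write every simplex with vertices in increasing order. Then dim K = 2 and the simplices of K are:

  0-simplices (10): P, Q, R, S, T, U, V, W, X, Y
  1-simplices (30): PQ, PS, PU, PV, PW, PX, PY, QU, QX, QY, RS, RT, RU, RV, RW, RX, ST, SV, SX, SY, TU, TV, TW, TY, UV, UY, VW, WX, WY, XY
  2-simplices (20): PQU, PQX, PSX, PSY, PUV, PVW, PWY, QUY, QXY, RSV, RSX, RTU, RTW, RUV, RWX, STV, STY, TUY, TVW, WXY

Hence C_0 ≅ Z^10, C_1 ≅ Z^30, C_2 ≅ Z^20.

∂_1: C_1 → C_0 sends each edge [p,q] (with p < q) to q − p.
This gives a 10×30 integer matrix of rank 9; reducing to Smith normal form yields diagonal entries (1,1,1,1,1,1,1,1,1).

The boundary map ∂_2: C_2 → C_1 sends each 2-simplex [p,q,r] to [q,r] − [p,r] + [p,q]. For instance
  ∂PUV = UV − PV + PU,
  ∂PVW = VW − PW + PV.
The 30×20 boundary matrix has rank 20 and Smith normal form diag(1,1,1,1,1,1,1,1,1,1,1,1,1,1,1,1,1,1,1,2).

Computing H_k = (kernel of ∂_k) / (image of ∂_{k+1}):

  H_0: rank C_0 − rank ∂_1 = 10 − 9 = 1, and the invariant factors of ∂_1 are all 1, so H_0 = Z.
  H_1: rank ker ∂_1 − rank ∂_2 = (30 − 9) − 20 = 1, and ∂_2 has invariant factor 2 > 1, so H_1 = Z ⊕ Z_2.
  H_2: rank ker ∂_2 − rank ∂_3 = (20 − 20) − 0 = 0, and there is no ∂_3, so H_2 = 0.

As a check, the Euler characteristic is 10 − 30 + 20 = 0, which agrees with 1 − 1 + 0 = 0.

Hence the Betti numbers are b_0 = 1, b_1 = 1, b_2 = 0.

b_0 = 1, b_1 = 1, b_2 = 0.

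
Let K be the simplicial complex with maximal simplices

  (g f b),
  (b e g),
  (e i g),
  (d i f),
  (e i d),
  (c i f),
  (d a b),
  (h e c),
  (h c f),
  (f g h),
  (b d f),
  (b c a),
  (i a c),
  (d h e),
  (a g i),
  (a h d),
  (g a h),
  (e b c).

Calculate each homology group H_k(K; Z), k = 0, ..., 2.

K has 9 vertices, 27 edges, 18 triangles.
rank ∂_0 = 0, rank ∂_1 = 8 ⇒ b_0 = 9 − 0 − 8 = 1; all invariant factors of ∂_1 are 1 so no torsion. So H_0 = Z.
rank ∂_1 = 8, rank ∂_2 = 17 ⇒ b_1 = 27 − 8 − 17 = 2; all invariant factors of ∂_2 are 1 so no torsion. So H_1 = Z^2.
rank ∂_2 = 17, rank ∂_3 = 0 ⇒ b_2 = 18 − 17 − 0 = 1. So H_2 = Z.

H_0 ≅ Z,  H_1 ≅ Z^2,  H_2 ≅ Z.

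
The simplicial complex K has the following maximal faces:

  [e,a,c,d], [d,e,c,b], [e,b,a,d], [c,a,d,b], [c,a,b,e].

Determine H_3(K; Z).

Fix the vertex order a < b < c < d < e and write every simplex with vertices in increasing order. Then dim K = 3 and the simplices of K are:

  0-simplices (5): a, b, c, d, e
  1-simplices (10): ab, ac, ad, ae, bc, bd, be, cd, ce, de
  2-simplices (10): abc, abd, abe, acd, ace, ade, bcd, bce, bde, cde
  3-simplices (5): abcd, abce, abde, acde, bcde

so the chain groups are C_0 ≅ Z^5, C_1 ≅ Z^10, C_2 ≅ Z^10, C_3 ≅ Z^5.

Boundary ∂_1: C_1 → C_0 sends each edge [p,q] (with p < q) to q − p.
As a 5×10 matrix over Z this has rank 4, with invariant factors (1,1,1,1).

The boundary map ∂_2: C_2 → C_1 maps a triangle to the signed sum of its edges. For instance
  ∂acd = cd − ad + ac,
  ∂cde = de − ce + cd.
The 10×10 boundary matrix has rank 6 and Smith normal form diag(1,1,1,1,1,1).

The boundary map ∂_3: C_3 → C_2 sends each 3-simplex σ to the alternating sum Σ_i (−1)^i (σ with its i-th vertex removed). For instance
  ∂abce = bce − ace + abe − abc,
  ∂abcd = bcd − acd + abd − abc.
This gives a 10×5 integer matrix of rank 4; reducing to Smith normal form yields diagonal entries (1,1,1,1).

Computing H_k = (kernel of ∂_k) / (image of ∂_{k+1}):

  H_3: rank ker ∂_3 − rank ∂_4 = (5 − 4) − 0 = 1, and there is no ∂_4, so H_3 ≅ Z.

H_3 ≅ Z.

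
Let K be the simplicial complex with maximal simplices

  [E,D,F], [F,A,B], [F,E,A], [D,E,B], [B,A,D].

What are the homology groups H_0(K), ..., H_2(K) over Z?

Order the vertices as A < B < D < E < F. Listing each simplex with vertices in this order, K has dimension 2 with simplices:

  0-simplices (5): A, B, D, E, F
  1-simplices (10): AB, AD, AE, AF, BD, BE, BF, DE, DF, EF
  2-simplices (5): ABD, ABF, AEF, BDE, DEF

giving chain groups C_0 ≅ Z^5, C_1 ≅ Z^10, C_2 ≅ Z^5.

∂_1: C_1 → C_0 sends each edge [p,q] (with p < q) to q − p. For instance
  ∂AF = F − A.
As a 5×10 matrix over Z this has rank 4, with invariant factors (1,1,1,1).

The boundary map ∂_2: C_2 → C_1 acts by ∂[p,q,r] = [q,r] − [p,r] + [p,q]. For instance
  ∂DEF = EF − DF + DE,
  ∂BDE = DE − BE + BD.
This gives a 10×5 integer matrix of rank 5; reducing to Smith normal form yields diagonal entries (1,1,1,1,1).

Reading off H_k = ker ∂_k / im ∂_{k+1}:

  H_0: rank C_0 − rank ∂_1 = 5 − 4 = 1, and the invariant factors of ∂_1 are all 1, so H_0 ≅ Z.
  H_1: rank ker ∂_1 − rank ∂_2 = (10 − 4) − 5 = 1, and the invariant factors of ∂_2 are all 1, so H_1 ≅ Z.
  H_2: rank ker ∂_2 − rank ∂_3 = (5 − 5) − 0 = 0, and there is no ∂_3, so H_2 ≅ 0.

H_0 = Z,  H_1 = Z,  H_2 = 0.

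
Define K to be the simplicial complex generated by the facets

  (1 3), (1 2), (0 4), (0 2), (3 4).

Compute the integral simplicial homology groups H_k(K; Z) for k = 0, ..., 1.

H_0 = Z,  H_1 = Z.

K has 5 vertices, 5 edges.
rank ∂_0 = 0, rank ∂_1 = 4 ⇒ b_0 = 5 − 0 − 4 = 1; all invariant factors of ∂_1 are 1 so no torsion. So H_0 = Z.
rank ∂_1 = 4, rank ∂_2 = 0 ⇒ b_1 = 5 − 4 − 0 = 1. So H_1 = Z.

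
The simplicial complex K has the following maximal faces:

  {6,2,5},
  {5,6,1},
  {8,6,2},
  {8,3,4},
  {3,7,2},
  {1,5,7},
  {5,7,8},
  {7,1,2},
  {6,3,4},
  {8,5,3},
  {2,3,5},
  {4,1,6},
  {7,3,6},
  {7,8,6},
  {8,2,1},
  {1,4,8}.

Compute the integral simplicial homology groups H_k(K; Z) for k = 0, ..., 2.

H_0 = Z,  H_1 = Z^2,  H_2 = Z.

Fix the vertex order 1 < 2 < 3 < 4 < 5 < 6 < 7 < 8 and write every simplex with vertices in increasing order. Then dim K = 2 and the simplices of K are:

  0-simplices (8): [1], [2], [3], [4], [5], [6], [7], [8]
  1-simplices (24): (24 of them)
  2-simplices (16): [1,2,7], [1,2,8], [1,4,6], [1,4,8], [1,5,6], [1,5,7], [2,3,5], [2,3,7], [2,5,6], [2,6,8], [3,4,6], [3,4,8], [3,5,8], [3,6,7], [5,7,8], [6,7,8]

so the chain groups are C_0 ≅ Z^8, C_1 ≅ Z^24, C_2 ≅ Z^16.

The boundary map ∂_1: C_1 → C_0 sends each edge [p,q] (with p < q) to q − p.
The 8×24 boundary matrix has rank 7 and Smith normal form diag(1,1,1,1,1,1,1).

The boundary map ∂_2: C_2 → C_1 maps a triangle to the signed sum of its edges. For instance
  ∂[1,4,8] = [4,8] − [1,8] + [1,4],
  ∂[2,3,5] = [3,5] − [2,5] + [2,3].
This gives a 24×16 integer matrix of rank 15; reducing to Smith normal form yields diagonal entries (1,1,1,1,1,1,1,1,1,1,1,1,1,1,1).

From H_k ≅ ker(∂_k) / im(∂_{k+1}) we obtain:

  H_0: rank C_0 − rank ∂_1 = 8 − 7 = 1, and the invariant factors of ∂_1 are all 1, so H_0 ≅ Z.
  H_1: rank ker ∂_1 − rank ∂_2 = (24 − 7) − 15 = 2, and the invariant factors of ∂_2 are all 1, so H_1 ≅ Z^2.
  H_2: rank ker ∂_2 − rank ∂_3 = (16 − 15) − 0 = 1, and there is no ∂_3, so H_2 ≅ Z.

As a check, the Euler characteristic is 8 − 24 + 16 = 0, which agrees with 1 − 2 + 1 = 0.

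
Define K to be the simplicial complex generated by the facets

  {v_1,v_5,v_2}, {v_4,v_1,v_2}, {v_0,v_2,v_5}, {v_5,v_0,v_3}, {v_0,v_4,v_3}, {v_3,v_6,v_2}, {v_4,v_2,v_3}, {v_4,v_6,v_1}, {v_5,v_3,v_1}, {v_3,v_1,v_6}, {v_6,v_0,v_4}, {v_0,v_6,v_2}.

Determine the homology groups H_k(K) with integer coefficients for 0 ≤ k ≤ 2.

H_0 ≅ Z,  H_1 ≅ Z/2Z,  H_2 = 0.

Take the total order v_0 < v_1 < v_2 < v_3 < v_4 < v_5 < v_6 on the vertex set. Then K (dimension 2) consists of the simplices:

  0-simplices (7): [v_0], [v_1], [v_2], [v_3], [v_4], [v_5], [v_6]
  1-simplices (18): (18 of them)
  2-simplices (12): (12 of them)

so the chain groups are C_0 ≅ Z^7, C_1 ≅ Z^18, C_2 ≅ Z^12.

Boundary ∂_1: C_1 → C_0 is given by ∂[p,q] = [q] − [p]. For instance
  ∂[v_0,v_5] = [v_5] − [v_0].
As a 7×18 matrix over Z this has rank 6, with invariant factors (1,1,1,1,1,1).

The boundary map ∂_2: C_2 → C_1 sends each 2-simplex [p,q,r] to [q,r] − [p,r] + [p,q]. For instance
  ∂[v_2,v_3,v_4] = [v_3,v_4] − [v_2,v_4] + [v_2,v_3],
  ∂[v_0,v_2,v_6] = [v_2,v_6] − [v_0,v_6] + [v_0,v_2].
The 18×12 boundary matrix has rank 12 and Smith normal form diag(1,1,1,1,1,1,1,1,1,1,1,2).

Now H_k = ker ∂_k / im ∂_{k+1}, so:

  H_0: rank C_0 − rank ∂_1 = 7 − 6 = 1, and the invariant factors of ∂_1 are all 1, so H_0 = Z.
  H_1: rank ker ∂_1 − rank ∂_2 = (18 − 6) − 12 = 0, and ∂_2 has invariant factor 2 > 1, so H_1 = Z/2Z.
  H_2: rank ker ∂_2 − rank ∂_3 = (12 − 12) − 0 = 0, and there is no ∂_3, so H_2 = 0.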